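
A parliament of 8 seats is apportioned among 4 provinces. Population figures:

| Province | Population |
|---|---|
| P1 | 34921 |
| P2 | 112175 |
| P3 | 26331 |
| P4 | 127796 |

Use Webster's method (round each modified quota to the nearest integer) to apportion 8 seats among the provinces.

Standard divisor 301223/8 ≈ 37652.875; standard quotas: P1 0.927, P2 2.979, P3 0.699, P4 3.394.
Rounding to the nearest integer gives P1 1, P2 3, P3 1, P4 3 — total 8, matching the house size, so no adjustment is needed.

P1=1, P2=3, P3=1, P4=3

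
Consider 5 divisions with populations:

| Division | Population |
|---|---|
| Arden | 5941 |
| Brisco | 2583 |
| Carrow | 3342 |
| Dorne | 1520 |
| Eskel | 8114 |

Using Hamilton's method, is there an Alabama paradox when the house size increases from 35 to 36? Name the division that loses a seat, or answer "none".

At 35 seats: Arden 10, Brisco 4, Carrow 5, Dorne 3, Eskel 13.
At 36 seats: Arden 10, Brisco 4, Carrow 6, Dorne 2, Eskel 14.
Dorne drops from 3 to 2.

Dorne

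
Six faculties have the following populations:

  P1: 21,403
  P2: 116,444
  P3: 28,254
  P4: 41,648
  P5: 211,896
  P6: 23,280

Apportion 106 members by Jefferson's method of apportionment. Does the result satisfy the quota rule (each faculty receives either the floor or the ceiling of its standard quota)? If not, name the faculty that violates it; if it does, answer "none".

Standard quotas: P1 5.122, P2 27.867, P3 6.762, P4 9.967, P5 50.711, P6 5.571.
Jefferson allocation: P1 5, P2 28, P3 6, P4 10, P5 52, P6 5.
P5 has quota 50.711 (lower 50, upper 51) but receives 52 — outside the quota interval.

P5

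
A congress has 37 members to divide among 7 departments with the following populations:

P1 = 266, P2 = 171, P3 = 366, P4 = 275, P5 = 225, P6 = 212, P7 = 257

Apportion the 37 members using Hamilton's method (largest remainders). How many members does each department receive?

P1=5, P2=4, P3=8, P4=6, P5=5, P6=4, P7=5

Total 1772; standard divisor 1772/37 ≈ 47.892.
Standard quotas: P1 5.554, P2 3.571, P3 7.642, P4 5.742, P5 4.698, P6 4.427, P7 5.366.
Lower quotas: P1 5, P2 3, P3 7, P4 5, P5 4, P6 4, P7 5 (sum 33, leaving 4 seats).
Remainders in descending order: P4 0.742, P5 0.698, P3 0.642, P2 0.571, P1 0.554, P6 0.427, P7 0.366.
The surplus seats go to P4, P5, P3, P2.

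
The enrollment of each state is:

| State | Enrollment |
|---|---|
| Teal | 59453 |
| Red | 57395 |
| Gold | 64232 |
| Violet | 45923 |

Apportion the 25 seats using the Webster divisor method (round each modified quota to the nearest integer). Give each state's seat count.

Standard divisor 227003/25 ≈ 9080.12; standard quotas: Teal 6.548, Red 6.321, Gold 7.074, Violet 5.058.
Rounding to the nearest integer gives Teal 7, Red 6, Gold 7, Violet 5 — total 25, matching the house size, so no adjustment is needed.

Teal 7, Red 6, Gold 7, Violet 5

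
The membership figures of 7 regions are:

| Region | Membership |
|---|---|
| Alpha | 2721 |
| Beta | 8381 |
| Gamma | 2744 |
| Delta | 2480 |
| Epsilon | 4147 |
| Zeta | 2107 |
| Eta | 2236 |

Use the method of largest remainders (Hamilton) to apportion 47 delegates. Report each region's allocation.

Alpha 5, Beta 16, Gamma 5, Delta 5, Epsilon 8, Zeta 4, Eta 4

Total 24816; standard divisor 24816/47 = 528.
Standard quotas: Alpha 5.1534, Beta 15.8731, Gamma 5.1970, Delta 4.6970, Epsilon 7.8542, Zeta 3.9905, Eta 4.2348.
Lower quotas: Alpha 5, Beta 15, Gamma 5, Delta 4, Epsilon 7, Zeta 3, Eta 4 (sum 43, leaving 4 seats).
Remainders in descending order: Zeta 0.9905, Beta 0.8731, Epsilon 0.8542, Delta 0.6970, Eta 0.2348, Gamma 0.1970, Alpha 0.1534.
Largest remainders: Zeta, Beta, Epsilon, Delta receive the extra seats.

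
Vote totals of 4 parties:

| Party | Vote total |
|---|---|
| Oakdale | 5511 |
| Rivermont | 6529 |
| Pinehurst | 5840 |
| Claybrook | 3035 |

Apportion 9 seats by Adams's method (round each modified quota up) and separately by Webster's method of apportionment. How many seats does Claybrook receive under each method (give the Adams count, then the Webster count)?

Adams: Oakdale 2, Rivermont 3, Pinehurst 2, Claybrook 2.
Webster: Oakdale 2, Rivermont 3, Pinehurst 3, Claybrook 1.
Claybrook gets 2 under Adams and 1 under Webster.

2 and 1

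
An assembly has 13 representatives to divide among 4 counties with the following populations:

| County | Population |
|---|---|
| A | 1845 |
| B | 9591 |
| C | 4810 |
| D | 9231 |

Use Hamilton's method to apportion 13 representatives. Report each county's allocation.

Total 25477; standard divisor 25477/13 ≈ 1959.769.
Standard quotas: A 0.9414, B 4.8939, C 2.4544, D 4.7102.
Lower quotas: A 0, B 4, C 2, D 4 (sum 10, leaving 3 seats).
Remainders in descending order: A 0.9414, B 0.8939, D 0.7102, C 0.4544.
Largest remainders: A, B, D receive the extra seats.

A 1, B 5, C 2, D 5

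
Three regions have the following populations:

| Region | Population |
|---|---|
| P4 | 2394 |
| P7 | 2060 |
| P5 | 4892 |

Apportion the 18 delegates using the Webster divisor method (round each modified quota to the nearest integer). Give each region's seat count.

Standard divisor 9346/18 ≈ 519.222; standard quotas: P4 4.611, P7 3.967, P5 9.422.
Rounding to the nearest integer gives P4 5, P7 4, P5 9 — total 18, matching the house size, so no adjustment is needed.

P4=5; P7=4; P5=9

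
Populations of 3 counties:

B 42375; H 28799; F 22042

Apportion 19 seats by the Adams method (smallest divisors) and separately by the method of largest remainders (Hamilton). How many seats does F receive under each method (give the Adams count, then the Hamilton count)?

Adams: B 8, H 6, F 5.
Hamilton: B 9, H 6, F 4.
F gets 5 under Adams and 4 under Hamilton.

5 and 4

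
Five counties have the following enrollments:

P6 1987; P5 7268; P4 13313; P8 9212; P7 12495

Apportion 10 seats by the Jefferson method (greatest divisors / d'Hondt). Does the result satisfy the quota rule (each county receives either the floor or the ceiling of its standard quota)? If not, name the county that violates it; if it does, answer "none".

none

Standard quotas: P6 0.449, P5 1.642, P4 3.007, P8 2.081, P7 2.822.
Jefferson allocation: P6 0, P5 2, P4 3, P8 2, P7 3.
Every allocation lies between the lower and upper quota.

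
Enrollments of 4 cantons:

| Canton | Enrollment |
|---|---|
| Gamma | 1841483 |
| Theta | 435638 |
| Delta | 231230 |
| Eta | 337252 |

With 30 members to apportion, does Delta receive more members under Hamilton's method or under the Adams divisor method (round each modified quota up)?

Adams

Hamilton: Gamma 19, Theta 5, Delta 2, Eta 4.
Adams: Gamma 18, Theta 5, Delta 3, Eta 4.
Delta gets 2 under Hamilton and 3 under Adams.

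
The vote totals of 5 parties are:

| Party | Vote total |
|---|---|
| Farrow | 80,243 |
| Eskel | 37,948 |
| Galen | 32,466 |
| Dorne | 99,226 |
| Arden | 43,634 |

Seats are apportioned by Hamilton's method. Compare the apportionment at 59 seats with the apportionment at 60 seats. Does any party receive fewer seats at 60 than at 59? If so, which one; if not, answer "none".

At 59 seats: Farrow 16, Eskel 8, Galen 6, Dorne 20, Arden 9.
At 60 seats: Farrow 16, Eskel 8, Galen 7, Dorne 20, Arden 9.
No party's allocation decreased.

none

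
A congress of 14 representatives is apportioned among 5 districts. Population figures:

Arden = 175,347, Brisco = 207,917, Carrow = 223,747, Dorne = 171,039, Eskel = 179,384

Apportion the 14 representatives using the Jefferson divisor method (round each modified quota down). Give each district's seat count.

Standard divisor 957434/14 ≈ 68388.143; standard quotas: Arden 2.564, Brisco 3.040, Carrow 3.272, Dorne 2.501, Eskel 2.623.
Rounding down gives 2, 3, 3, 2, 2 = 12 seats, so the divisor must be adjusted.
With modified divisor 57700: modified quotas Arden 3.039, Brisco 3.603, Carrow 3.878, Dorne 2.964, Eskel 3.109.
Rounding down: Arden 3, Brisco 3, Carrow 3, Dorne 2, Eskel 3 (total 14).

Arden 3, Brisco 3, Carrow 3, Dorne 2, Eskel 3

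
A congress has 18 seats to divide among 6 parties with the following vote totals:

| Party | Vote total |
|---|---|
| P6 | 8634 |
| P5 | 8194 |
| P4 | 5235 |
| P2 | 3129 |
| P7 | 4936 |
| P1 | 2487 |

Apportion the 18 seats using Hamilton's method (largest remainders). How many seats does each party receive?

Standard divisor: 32615 ÷ 18 ≈ 1811.944.
Standard quotas: P6 4.7650, P5 4.5222, P4 2.8892, P2 1.7269, P7 2.7241, P1 1.3726.
Lower quotas: P6 4, P5 4, P4 2, P2 1, P7 2, P1 1 (sum 14, leaving 4 seats).
Remainders in descending order: P4 0.8892, P6 0.7650, P2 0.7269, P7 0.7241, P5 0.5222, P1 0.3726.
The surplus seats go to P4, P6, P2, P7.

P6=5, P5=4, P4=3, P2=2, P7=3, P1=1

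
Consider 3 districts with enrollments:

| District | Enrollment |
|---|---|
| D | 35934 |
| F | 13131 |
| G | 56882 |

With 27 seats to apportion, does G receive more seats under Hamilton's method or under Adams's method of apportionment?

Hamilton: D 9, F 3, G 15.
Adams: D 9, F 4, G 14.
G gets 15 under Hamilton and 14 under Adams.

Hamilton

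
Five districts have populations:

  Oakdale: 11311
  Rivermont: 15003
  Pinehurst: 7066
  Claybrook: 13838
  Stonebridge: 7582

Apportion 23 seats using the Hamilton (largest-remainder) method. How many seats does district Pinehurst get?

Total 54800; standard divisor 54800/23 ≈ 2382.609.
Standard quotas: Oakdale 4.7473, Rivermont 6.2969, Pinehurst 2.9657, Claybrook 5.8079, Stonebridge 3.1822.
Lower quotas: Oakdale 4, Rivermont 6, Pinehurst 2, Claybrook 5, Stonebridge 3 (sum 20, leaving 3 seats).
Remainders in descending order: Pinehurst 0.9657, Claybrook 0.8079, Oakdale 0.7473, Rivermont 0.2969, Stonebridge 0.1822.
The surplus seats go to Pinehurst, Claybrook, Oakdale.
Pinehurst receives 3.

3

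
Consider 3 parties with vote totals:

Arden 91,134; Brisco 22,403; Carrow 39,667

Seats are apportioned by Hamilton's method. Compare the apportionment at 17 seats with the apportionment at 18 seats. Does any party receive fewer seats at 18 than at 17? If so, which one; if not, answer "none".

At 17 seats: Arden 10, Brisco 3, Carrow 4.
At 18 seats: Arden 11, Brisco 2, Carrow 5.
Brisco drops from 3 to 2.

Brisco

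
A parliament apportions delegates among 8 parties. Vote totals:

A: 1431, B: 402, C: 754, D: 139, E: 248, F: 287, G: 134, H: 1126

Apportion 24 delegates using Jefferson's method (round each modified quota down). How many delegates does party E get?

Standard divisor 4521/24 ≈ 188.375; standard quotas: A 7.597, B 2.134, C 4.003, D 0.738, E 1.317, F 1.524, G 0.711, H 5.977.
Rounding down gives 7, 2, 4, 0, 1, 1, 0, 5 = 20 seats, so the divisor must be adjusted.
With modified divisor 155: modified quotas A 9.232, B 2.594, C 4.865, D 0.897, E 1.600, F 1.852, G 0.865, H 7.265.
Rounding down: A 9, B 2, C 4, D 0, E 1, F 1, G 0, H 7 (total 24).
E receives 1.

1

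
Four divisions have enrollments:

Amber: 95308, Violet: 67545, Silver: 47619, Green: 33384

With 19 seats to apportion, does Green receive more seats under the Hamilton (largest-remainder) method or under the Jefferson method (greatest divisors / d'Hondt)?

Hamilton: Amber 7, Violet 5, Silver 4, Green 3.
Jefferson: Amber 8, Violet 5, Silver 4, Green 2.
Green gets 3 under Hamilton and 2 under Jefferson.

Hamilton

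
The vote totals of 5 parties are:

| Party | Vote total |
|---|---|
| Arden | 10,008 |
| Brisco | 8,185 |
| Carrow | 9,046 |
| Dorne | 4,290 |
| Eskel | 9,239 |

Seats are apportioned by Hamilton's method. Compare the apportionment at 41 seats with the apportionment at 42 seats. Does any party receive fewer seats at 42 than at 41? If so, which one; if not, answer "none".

Dorne

At 41 seats: Arden 10, Brisco 8, Carrow 9, Dorne 5, Eskel 9.
At 42 seats: Arden 10, Brisco 9, Carrow 9, Dorne 4, Eskel 10.
Dorne drops from 5 to 4.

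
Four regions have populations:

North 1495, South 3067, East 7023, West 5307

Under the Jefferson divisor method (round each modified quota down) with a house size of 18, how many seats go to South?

Standard divisor 16892/18 ≈ 938.444; standard quotas: North 1.593, South 3.268, East 7.484, West 5.655.
Rounding down gives 1, 3, 7, 5 = 16 seats, so the divisor must be adjusted.
With modified divisor 800: modified quotas North 1.869, South 3.834, East 8.779, West 6.634.
Rounding down: North 1, South 3, East 8, West 6 (total 18).
South receives 3.

3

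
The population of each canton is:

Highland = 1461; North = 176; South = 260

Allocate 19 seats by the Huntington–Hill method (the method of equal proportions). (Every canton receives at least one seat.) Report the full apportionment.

Highland 14, North 2, South 3

With divisor 103: modified quotas Highland 14.184, North 1.709, South 2.524.
Geometric-mean thresholds: Highland √(14·15)=14.491, North √(1·2)=1.414, South √(2·3)=2.449.
Each quota rounded against its threshold gives Highland 14, North 2, South 3 (total 19).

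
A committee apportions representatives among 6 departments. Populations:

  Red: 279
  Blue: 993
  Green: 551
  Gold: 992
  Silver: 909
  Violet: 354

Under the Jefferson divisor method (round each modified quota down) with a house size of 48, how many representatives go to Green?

Standard divisor 4078/48 ≈ 84.958; standard quotas: Red 3.284, Blue 11.688, Green 6.486, Gold 11.676, Silver 10.699, Violet 4.167.
Rounding down gives 3, 11, 6, 11, 10, 4 = 45 seats, so the divisor must be adjusted.
With modified divisor 80: modified quotas Red 3.487, Blue 12.412, Green 6.888, Gold 12.400, Silver 11.363, Violet 4.425.
Rounding down: Red 3, Blue 12, Green 6, Gold 12, Silver 11, Violet 4 (total 48).
Green receives 6.

6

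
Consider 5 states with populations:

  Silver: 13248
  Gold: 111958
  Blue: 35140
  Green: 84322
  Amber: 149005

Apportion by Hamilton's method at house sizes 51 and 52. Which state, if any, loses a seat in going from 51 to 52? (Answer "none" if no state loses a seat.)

At 51 seats: Silver 2, Gold 14, Blue 5, Green 11, Amber 19.
At 52 seats: Silver 2, Gold 15, Blue 4, Green 11, Amber 20.
Blue drops from 5 to 4.

Blue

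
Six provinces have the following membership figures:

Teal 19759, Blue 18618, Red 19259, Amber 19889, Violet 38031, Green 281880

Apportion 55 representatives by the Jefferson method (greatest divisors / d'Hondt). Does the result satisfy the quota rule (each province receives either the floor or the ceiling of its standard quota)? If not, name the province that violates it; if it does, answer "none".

Green

Standard quotas: Teal 2.734, Blue 2.576, Red 2.665, Amber 2.752, Violet 5.263, Green 39.009.
Jefferson allocation: Teal 2, Blue 2, Red 2, Amber 2, Violet 5, Green 42.
Green has quota 39.009 (lower 39, upper 40) but receives 42 — outside the quota interval.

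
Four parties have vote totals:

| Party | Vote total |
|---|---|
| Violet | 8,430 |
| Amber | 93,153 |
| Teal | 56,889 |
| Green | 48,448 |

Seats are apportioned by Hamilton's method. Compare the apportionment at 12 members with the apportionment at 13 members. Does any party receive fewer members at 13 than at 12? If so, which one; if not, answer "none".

Violet

At 12 seats: Violet 1, Amber 5, Teal 3, Green 3.
At 13 seats: Violet 0, Amber 6, Teal 4, Green 3.
Violet drops from 1 to 0.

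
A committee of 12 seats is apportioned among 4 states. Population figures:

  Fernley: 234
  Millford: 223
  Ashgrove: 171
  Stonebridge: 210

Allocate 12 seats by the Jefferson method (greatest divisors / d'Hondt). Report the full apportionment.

Fernley 4, Millford 3, Ashgrove 2, Stonebridge 3

Standard divisor 838/12 ≈ 69.833; standard quotas: Fernley 3.351, Millford 3.193, Ashgrove 2.449, Stonebridge 3.007.
Rounding down gives 3, 3, 2, 3 = 11 seats, so the divisor must be adjusted.
With modified divisor 58: modified quotas Fernley 4.034, Millford 3.845, Ashgrove 2.948, Stonebridge 3.621.
Rounding down: Fernley 4, Millford 3, Ashgrove 2, Stonebridge 3 (total 12).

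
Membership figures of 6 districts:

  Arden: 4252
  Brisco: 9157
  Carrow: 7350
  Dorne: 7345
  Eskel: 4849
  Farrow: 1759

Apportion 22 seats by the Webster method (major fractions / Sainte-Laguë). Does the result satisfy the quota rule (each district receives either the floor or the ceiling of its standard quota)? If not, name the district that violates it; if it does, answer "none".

Standard quotas: Arden 2.695, Brisco 5.804, Carrow 4.658, Dorne 4.655, Eskel 3.073, Farrow 1.115.
Webster allocation: Arden 3, Brisco 6, Carrow 5, Dorne 4, Eskel 3, Farrow 1.
Every allocation lies between the lower and upper quota.

none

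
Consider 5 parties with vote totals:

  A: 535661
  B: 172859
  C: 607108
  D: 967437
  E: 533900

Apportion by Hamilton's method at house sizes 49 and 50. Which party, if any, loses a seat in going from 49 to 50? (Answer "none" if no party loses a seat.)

At 49 seats: A 9, B 3, C 11, D 17, E 9.
At 50 seats: A 10, B 3, C 11, D 17, E 9.
No party's allocation decreased.

none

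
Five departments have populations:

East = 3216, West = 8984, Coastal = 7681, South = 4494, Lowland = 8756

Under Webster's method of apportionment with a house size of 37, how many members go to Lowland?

Standard divisor 33131/37 ≈ 895.432; standard quotas: East 3.592, West 10.033, Coastal 8.578, South 5.019, Lowland 9.779.
Rounding to the nearest integer gives 4, 10, 9, 5, 10 = 38 seats, so the divisor must be adjusted.
With modified divisor 910: modified quotas East 3.534, West 9.873, Coastal 8.441, South 4.938, Lowland 9.622.
Rounding to the nearest integer: East 4, West 10, Coastal 8, South 5, Lowland 10 (total 37).
Lowland receives 10.

10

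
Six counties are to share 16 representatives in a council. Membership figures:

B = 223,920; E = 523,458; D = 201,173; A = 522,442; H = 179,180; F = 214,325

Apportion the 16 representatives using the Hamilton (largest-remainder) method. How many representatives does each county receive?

Standard divisor: 1864498 ÷ 16 ≈ 116531.125.
Standard quotas: B 1.9215, E 4.4920, D 1.7263, A 4.4833, H 1.5376, F 1.8392.
Lower quotas: B 1, E 4, D 1, A 4, H 1, F 1 (sum 12, leaving 4 seats).
Remainders in descending order: B 0.9215, F 0.8392, D 0.7263, H 0.5376, E 0.4920, A 0.4833.
Largest remainders: B, F, D, H receive the extra seats.

B=2; E=4; D=2; A=4; H=2; F=2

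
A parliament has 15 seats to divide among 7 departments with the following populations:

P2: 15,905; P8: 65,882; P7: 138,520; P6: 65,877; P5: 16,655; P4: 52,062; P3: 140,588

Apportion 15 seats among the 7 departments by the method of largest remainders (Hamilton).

Total 495489; standard divisor 495489/15 ≈ 33032.6.
Standard quotas: P2 0.4815, P8 1.9945, P7 4.1934, P6 1.9943, P5 0.5042, P4 1.5761, P3 4.2560.
Lower quotas: P2 0, P8 1, P7 4, P6 1, P5 0, P4 1, P3 4 (sum 11, leaving 4 seats).
Remainders in descending order: P8 0.9945, P6 0.9943, P4 0.5761, P5 0.5042, P2 0.4815, P3 0.2560, P7 0.1934.
Largest remainders: P8, P6, P4, P5 receive the extra seats.

P2 0, P8 2, P7 4, P6 2, P5 1, P4 2, P3 4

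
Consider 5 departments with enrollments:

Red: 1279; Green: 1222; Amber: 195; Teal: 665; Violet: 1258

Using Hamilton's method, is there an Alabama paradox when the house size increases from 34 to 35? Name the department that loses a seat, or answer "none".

Amber

At 34 seats: Red 9, Green 9, Amber 2, Teal 5, Violet 9.
At 35 seats: Red 10, Green 9, Amber 1, Teal 5, Violet 10.
Amber drops from 2 to 1.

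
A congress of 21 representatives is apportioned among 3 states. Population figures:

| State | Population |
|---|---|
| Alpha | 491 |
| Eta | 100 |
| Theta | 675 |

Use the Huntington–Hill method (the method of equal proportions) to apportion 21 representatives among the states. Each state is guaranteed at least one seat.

With divisor 62: modified quotas Alpha 7.919, Eta 1.613, Theta 10.887.
Geometric-mean thresholds: Alpha √(7·8)=7.483, Eta √(1·2)=1.414, Theta √(10·11)=10.488.
Each quota rounded against its threshold gives Alpha 8, Eta 2, Theta 11 (total 21).

Alpha: 8; Eta: 2; Theta: 11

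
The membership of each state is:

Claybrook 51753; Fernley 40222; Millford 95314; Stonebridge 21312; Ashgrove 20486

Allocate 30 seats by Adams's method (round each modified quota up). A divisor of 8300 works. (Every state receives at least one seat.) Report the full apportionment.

With modified divisor 8300: modified quotas Claybrook 6.235, Fernley 4.846, Millford 11.484, Stonebridge 2.568, Ashgrove 2.468.
Rounding up: Claybrook 7, Fernley 5, Millford 12, Stonebridge 3, Ashgrove 3 (total 30).

Claybrook: 7, Fernley: 5, Millford: 12, Stonebridge: 3, Ashgrove: 3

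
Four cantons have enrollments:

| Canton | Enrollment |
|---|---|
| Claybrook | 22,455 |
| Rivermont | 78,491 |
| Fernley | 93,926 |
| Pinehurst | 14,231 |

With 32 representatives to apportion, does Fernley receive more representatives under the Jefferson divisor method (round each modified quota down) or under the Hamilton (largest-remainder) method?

Jefferson: Claybrook 3, Rivermont 12, Fernley 15, Pinehurst 2.
Hamilton: Claybrook 4, Rivermont 12, Fernley 14, Pinehurst 2.
Fernley gets 15 under Jefferson and 14 under Hamilton.

Jefferson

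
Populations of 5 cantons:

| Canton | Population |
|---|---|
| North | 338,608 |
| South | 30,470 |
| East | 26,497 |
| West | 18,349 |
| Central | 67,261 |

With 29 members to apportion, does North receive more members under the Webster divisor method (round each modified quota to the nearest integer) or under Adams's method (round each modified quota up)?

Webster

Webster: North 20, South 2, East 2, West 1, Central 4.
Adams: North 19, South 2, East 2, West 2, Central 4.
North gets 20 under Webster and 19 under Adams.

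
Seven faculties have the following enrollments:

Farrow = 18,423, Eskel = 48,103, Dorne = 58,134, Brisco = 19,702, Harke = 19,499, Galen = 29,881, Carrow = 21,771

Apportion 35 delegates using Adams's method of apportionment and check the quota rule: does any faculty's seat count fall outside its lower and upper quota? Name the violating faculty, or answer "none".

Standard quotas: Farrow 2.992, Eskel 7.812, Dorne 9.441, Brisco 3.200, Harke 3.167, Galen 4.853, Carrow 3.536.
Adams allocation: Farrow 3, Eskel 8, Dorne 9, Brisco 3, Harke 3, Galen 5, Carrow 4.
Every allocation lies between the lower and upper quota.

none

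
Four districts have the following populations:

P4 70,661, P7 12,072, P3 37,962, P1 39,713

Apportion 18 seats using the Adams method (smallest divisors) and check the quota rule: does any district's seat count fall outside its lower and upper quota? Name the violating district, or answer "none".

Standard quotas: P4 7.929, P7 1.355, P3 4.260, P1 4.456.
Adams allocation: P4 8, P7 2, P3 4, P1 4.
Every allocation lies between the lower and upper quota.

none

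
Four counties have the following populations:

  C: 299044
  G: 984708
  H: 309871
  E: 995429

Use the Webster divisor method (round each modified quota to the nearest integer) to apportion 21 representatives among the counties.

Standard divisor 2589052/21 ≈ 123288.19; standard quotas: C 2.426, G 7.987, H 2.513, E 8.074.
Rounding to the nearest integer gives C 2, G 8, H 3, E 8 — total 21, matching the house size, so no adjustment is needed.

C: 2, G: 8, H: 3, E: 8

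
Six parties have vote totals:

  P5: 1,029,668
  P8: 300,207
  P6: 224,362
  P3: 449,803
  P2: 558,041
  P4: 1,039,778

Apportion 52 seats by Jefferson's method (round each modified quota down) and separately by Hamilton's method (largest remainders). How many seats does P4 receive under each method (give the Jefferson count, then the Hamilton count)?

Jefferson: P5 15, P8 4, P6 3, P3 6, P2 8, P4 16.
Hamilton: P5 15, P8 4, P6 3, P3 7, P2 8, P4 15.
P4 gets 16 under Jefferson and 15 under Hamilton.

16 and 15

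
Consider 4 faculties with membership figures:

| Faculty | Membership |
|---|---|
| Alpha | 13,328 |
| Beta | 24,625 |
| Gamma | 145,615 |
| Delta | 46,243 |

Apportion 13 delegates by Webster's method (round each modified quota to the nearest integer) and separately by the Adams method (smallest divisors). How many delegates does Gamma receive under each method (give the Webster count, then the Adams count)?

Webster: Alpha 1, Beta 1, Gamma 8, Delta 3.
Adams: Alpha 1, Beta 2, Gamma 7, Delta 3.
Gamma gets 8 under Webster and 7 under Adams.

8 and 7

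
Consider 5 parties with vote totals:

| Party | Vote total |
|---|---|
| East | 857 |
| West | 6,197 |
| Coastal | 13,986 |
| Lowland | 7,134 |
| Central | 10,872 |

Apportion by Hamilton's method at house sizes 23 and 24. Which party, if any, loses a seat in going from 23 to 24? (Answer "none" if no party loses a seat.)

East

At 23 seats: East 1, West 4, Coastal 8, Lowland 4, Central 6.
At 24 seats: East 0, West 4, Coastal 9, Lowland 4, Central 7.
East drops from 1 to 0.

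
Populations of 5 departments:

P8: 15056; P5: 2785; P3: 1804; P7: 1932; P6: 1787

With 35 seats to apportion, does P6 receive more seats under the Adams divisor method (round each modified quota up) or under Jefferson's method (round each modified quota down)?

Adams

Adams: P8 22, P5 4, P3 3, P7 3, P6 3.
Jefferson: P8 24, P5 4, P3 2, P7 3, P6 2.
P6 gets 3 under Adams and 2 under Jefferson.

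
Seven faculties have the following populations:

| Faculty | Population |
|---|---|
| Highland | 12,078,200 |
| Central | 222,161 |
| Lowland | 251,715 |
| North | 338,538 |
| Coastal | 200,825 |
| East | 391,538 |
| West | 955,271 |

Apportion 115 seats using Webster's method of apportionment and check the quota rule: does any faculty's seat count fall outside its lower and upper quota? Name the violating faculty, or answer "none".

Standard quotas: Highland 96.202, Central 1.770, Lowland 2.005, North 2.696, Coastal 1.600, East 3.119, West 7.609.
Webster allocation: Highland 95, Central 2, Lowland 2, North 3, Coastal 2, East 3, West 8.
Highland has quota 96.202 (lower 96, upper 97) but receives 95 — outside the quota interval.

Highland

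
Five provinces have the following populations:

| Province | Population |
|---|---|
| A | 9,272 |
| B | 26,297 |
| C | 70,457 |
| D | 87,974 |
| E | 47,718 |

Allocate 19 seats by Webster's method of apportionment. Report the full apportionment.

Standard divisor 241718/19 ≈ 12722; standard quotas: A 0.729, B 2.067, C 5.538, D 6.915, E 3.751.
Rounding to the nearest integer gives 1, 2, 6, 7, 4 = 20 seats, so the divisor must be adjusted.
With modified divisor 13200: modified quotas A 0.702, B 1.992, C 5.338, D 6.665, E 3.615.
Rounding to the nearest integer: A 1, B 2, C 5, D 7, E 4 (total 19).

A: 1; B: 2; C: 5; D: 7; E: 4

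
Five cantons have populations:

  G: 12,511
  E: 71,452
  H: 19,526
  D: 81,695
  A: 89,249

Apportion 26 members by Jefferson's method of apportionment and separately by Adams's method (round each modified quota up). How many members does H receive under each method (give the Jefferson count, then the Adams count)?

Jefferson: G 1, E 7, H 1, D 8, A 9.
Adams: G 2, E 7, H 2, D 7, A 8.
H gets 1 under Jefferson and 2 under Adams.

1 and 2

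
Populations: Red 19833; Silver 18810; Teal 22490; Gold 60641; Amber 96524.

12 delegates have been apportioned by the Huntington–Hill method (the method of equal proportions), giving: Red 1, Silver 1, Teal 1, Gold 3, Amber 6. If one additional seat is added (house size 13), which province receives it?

Priority for the next seat is population ÷ (√(s·(s+1))).
Priorities: Red 14024.049, Silver 13300.679, Teal 15902.832, Gold 17505.549, Amber 14893.977.
Highest priority: Gold.

Gold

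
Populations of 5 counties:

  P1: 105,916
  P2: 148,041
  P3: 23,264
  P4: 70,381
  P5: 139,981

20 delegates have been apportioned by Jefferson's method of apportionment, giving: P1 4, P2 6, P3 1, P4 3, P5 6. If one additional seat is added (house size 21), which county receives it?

P1

Priority for the next seat is population ÷ (current seats + 1).
Priorities: P1 21183.200, P2 21148.714, P3 11632.000, P4 17595.250, P5 19997.286.
Highest priority: P1.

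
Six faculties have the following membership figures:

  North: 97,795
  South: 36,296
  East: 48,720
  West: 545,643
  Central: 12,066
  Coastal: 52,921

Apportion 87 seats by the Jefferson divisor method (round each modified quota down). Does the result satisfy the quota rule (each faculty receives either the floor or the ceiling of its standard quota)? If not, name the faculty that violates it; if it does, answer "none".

West

Standard quotas: North 10.723, South 3.980, East 5.342, West 59.829, Central 1.323, Coastal 5.803.
Jefferson allocation: North 11, South 4, East 5, West 61, Central 1, Coastal 5.
West has quota 59.829 (lower 59, upper 60) but receives 61 — outside the quota interval.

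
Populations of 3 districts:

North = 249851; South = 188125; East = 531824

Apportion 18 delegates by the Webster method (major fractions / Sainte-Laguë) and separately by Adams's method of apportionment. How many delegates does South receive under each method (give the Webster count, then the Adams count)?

3 and 4

Webster: North 5, South 3, East 10.
Adams: North 5, South 4, East 9.
South gets 3 under Webster and 4 under Adams.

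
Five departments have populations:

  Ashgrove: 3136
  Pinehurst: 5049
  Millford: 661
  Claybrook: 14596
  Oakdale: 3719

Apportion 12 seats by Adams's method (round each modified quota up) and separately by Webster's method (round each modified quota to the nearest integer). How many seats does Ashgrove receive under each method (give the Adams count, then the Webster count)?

2 and 1

Adams: Ashgrove 2, Pinehurst 2, Millford 1, Claybrook 5, Oakdale 2.
Webster: Ashgrove 1, Pinehurst 2, Millford 0, Claybrook 7, Oakdale 2.
Ashgrove gets 2 under Adams and 1 under Webster.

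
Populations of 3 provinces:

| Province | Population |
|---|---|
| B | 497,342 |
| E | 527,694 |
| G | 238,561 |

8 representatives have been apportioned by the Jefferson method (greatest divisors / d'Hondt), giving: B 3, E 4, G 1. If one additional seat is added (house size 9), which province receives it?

Priority for the next seat is population ÷ (current seats + 1).
Priorities: B 124335.500, E 105538.800, G 119280.500.
Highest priority: B.

B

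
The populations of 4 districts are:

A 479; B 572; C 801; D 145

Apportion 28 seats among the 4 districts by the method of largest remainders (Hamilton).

A 7; B 8; C 11; D 2

The standard divisor is 1997/28 ≈ 71.321.
Standard quotas: A 6.716, B 8.020, C 11.231, D 2.033.
Lower quotas: A 6, B 8, C 11, D 2 (sum 27, leaving 1 seat).
Remainders in descending order: A 0.716, C 0.231, D 0.033, B 0.020.
The surplus seat goes to A.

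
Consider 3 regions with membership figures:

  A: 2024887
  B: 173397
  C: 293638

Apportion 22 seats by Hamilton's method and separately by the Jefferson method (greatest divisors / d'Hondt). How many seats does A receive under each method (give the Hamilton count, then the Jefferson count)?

18 and 19

Hamilton: A 18, B 1, C 3.
Jefferson: A 19, B 1, C 2.
A gets 18 under Hamilton and 19 under Jefferson.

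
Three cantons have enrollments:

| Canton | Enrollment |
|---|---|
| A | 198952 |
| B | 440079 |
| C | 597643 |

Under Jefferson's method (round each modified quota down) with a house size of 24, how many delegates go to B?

8

Standard divisor 1236674/24 ≈ 51528.083; standard quotas: A 3.861, B 8.541, C 11.598.
Rounding down gives 3, 8, 11 = 22 seats, so the divisor must be adjusted.
With modified divisor 49300: modified quotas A 4.036, B 8.927, C 12.123.
Rounding down: A 4, B 8, C 12 (total 24).
B receives 8.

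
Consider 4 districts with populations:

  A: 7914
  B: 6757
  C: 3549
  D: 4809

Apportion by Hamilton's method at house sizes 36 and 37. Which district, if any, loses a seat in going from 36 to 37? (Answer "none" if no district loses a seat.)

C

At 36 seats: A 12, B 11, C 6, D 7.
At 37 seats: A 13, B 11, C 5, D 8.
C drops from 6 to 5.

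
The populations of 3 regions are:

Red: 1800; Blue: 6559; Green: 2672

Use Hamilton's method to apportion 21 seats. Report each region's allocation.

Red=3, Blue=13, Green=5

Standard divisor: 11031 ÷ 21 ≈ 525.286.
Standard quotas: Red 3.4267, Blue 12.4865, Green 5.0868.
Lower quotas: Red 3, Blue 12, Green 5 (sum 20, leaving 1 seat).
Remainders in descending order: Blue 0.4865, Red 0.4267, Green 0.0868.
The surplus seat goes to Blue.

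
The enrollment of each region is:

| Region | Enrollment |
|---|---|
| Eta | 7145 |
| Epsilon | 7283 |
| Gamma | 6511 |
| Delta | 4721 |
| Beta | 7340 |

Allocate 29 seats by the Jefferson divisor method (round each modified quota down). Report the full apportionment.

Eta 6, Epsilon 6, Gamma 6, Delta 4, Beta 7

Standard divisor 33000/29 ≈ 1137.931; standard quotas: Eta 6.279, Epsilon 6.400, Gamma 5.722, Delta 4.149, Beta 6.450.
Rounding down gives 6, 6, 5, 4, 6 = 27 seats, so the divisor must be adjusted.
With modified divisor 1044: modified quotas Eta 6.844, Epsilon 6.976, Gamma 6.237, Delta 4.522, Beta 7.031.
Rounding down: Eta 6, Epsilon 6, Gamma 6, Delta 4, Beta 7 (total 29).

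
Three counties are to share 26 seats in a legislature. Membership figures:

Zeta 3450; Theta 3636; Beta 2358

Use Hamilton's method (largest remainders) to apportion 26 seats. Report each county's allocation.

Zeta=10, Theta=10, Beta=6

Total 9444; standard divisor 9444/26 ≈ 363.231.
Standard quotas: Zeta 9.498, Theta 10.010, Beta 6.492.
Lower quotas: Zeta 9, Theta 10, Beta 6 (sum 25, leaving 1 seat).
Remainders in descending order: Zeta 0.498, Beta 0.492, Theta 0.010.
The surplus seat goes to Zeta.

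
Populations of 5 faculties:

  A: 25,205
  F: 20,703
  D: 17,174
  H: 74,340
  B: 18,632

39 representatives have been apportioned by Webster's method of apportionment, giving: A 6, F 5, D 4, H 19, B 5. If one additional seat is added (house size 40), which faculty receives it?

Priority for the next seat is population ÷ (current seats + 0.5).
Priorities: A 3877.692, F 3764.182, D 3816.444, H 3812.308, B 3387.636.
Highest priority: A.

A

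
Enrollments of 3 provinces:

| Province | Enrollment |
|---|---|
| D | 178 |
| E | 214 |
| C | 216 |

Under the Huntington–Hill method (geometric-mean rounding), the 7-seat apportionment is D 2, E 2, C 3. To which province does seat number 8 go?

Priority for the next seat is population ÷ (√(s·(s+1))).
Priorities: D 72.668, E 87.365, C 62.354.
Highest priority: E.

E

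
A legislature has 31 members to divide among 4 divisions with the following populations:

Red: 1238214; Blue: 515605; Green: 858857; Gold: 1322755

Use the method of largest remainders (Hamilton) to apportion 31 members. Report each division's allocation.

Red=10, Blue=4, Green=7, Gold=10

The standard divisor is 3935431/31 ≈ 126949.387.
Standard quotas: Red 9.7536, Blue 4.0615, Green 6.7653, Gold 10.4195.
Lower quotas: Red 9, Blue 4, Green 6, Gold 10 (sum 29, leaving 2 seats).
Remainders in descending order: Green 0.7653, Red 0.7536, Gold 0.4195, Blue 0.0615.
Largest remainders: Green, Red receive the extra seats.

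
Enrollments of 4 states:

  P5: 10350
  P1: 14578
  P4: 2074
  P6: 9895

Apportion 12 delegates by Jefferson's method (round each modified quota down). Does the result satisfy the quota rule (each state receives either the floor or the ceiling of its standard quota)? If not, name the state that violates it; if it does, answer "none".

Standard quotas: P5 3.366, P1 4.741, P4 0.675, P6 3.218.
Jefferson allocation: P5 4, P1 5, P4 0, P6 3.
Every allocation lies between the lower and upper quota.

none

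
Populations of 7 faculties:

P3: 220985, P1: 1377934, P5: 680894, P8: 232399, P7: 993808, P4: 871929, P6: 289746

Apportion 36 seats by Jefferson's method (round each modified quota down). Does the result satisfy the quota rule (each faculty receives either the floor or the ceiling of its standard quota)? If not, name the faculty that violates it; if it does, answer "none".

none

Standard quotas: P3 1.704, P1 10.627, P5 5.251, P8 1.792, P7 7.665, P4 6.725, P6 2.235.
Jefferson allocation: P3 1, P1 11, P5 5, P8 2, P7 8, P4 7, P6 2.
Every allocation lies between the lower and upper quota.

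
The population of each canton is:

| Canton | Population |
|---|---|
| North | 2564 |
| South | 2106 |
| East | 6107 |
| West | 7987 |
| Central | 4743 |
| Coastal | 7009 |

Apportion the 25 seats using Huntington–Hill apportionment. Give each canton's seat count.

With divisor 1256: modified quotas North 2.041, South 1.677, East 4.862, West 6.359, Central 3.776, Coastal 5.580.
Geometric-mean thresholds: North √(2·3)=2.449, South √(1·2)=1.414, East √(4·5)=4.472, West √(6·7)=6.481, Central √(3·4)=3.464, Coastal √(5·6)=5.477.
Each quota rounded against its threshold gives North 2, South 2, East 5, West 6, Central 4, Coastal 6 (total 25).

North=2; South=2; East=5; West=6; Central=4; Coastal=6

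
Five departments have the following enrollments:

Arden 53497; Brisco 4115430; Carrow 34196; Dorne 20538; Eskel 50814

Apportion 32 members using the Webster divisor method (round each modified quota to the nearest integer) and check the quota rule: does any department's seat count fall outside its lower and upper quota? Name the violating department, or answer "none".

Brisco

Standard quotas: Arden 0.400, Brisco 30.809, Carrow 0.256, Dorne 0.154, Eskel 0.380.
Webster allocation: Arden 0, Brisco 32, Carrow 0, Dorne 0, Eskel 0.
Brisco has quota 30.809 (lower 30, upper 31) but receives 32 — outside the quota interval.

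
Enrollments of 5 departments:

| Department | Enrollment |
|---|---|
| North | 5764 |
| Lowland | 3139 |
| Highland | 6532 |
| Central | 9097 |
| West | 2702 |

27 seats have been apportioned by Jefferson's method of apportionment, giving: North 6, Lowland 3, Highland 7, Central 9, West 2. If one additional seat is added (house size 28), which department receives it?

Central

Priority for the next seat is population ÷ (current seats + 1).
Priorities: North 823.429, Lowland 784.750, Highland 816.500, Central 909.700, West 900.667.
Highest priority: Central.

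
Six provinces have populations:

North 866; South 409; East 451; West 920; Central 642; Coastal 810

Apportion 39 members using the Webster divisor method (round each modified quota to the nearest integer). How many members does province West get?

Standard divisor 4098/39 ≈ 105.077; standard quotas: North 8.242, South 3.892, East 4.292, West 8.755, Central 6.110, Coastal 7.709.
Rounding to the nearest integer gives North 8, South 4, East 4, West 9, Central 6, Coastal 8 — total 39, matching the house size, so no adjustment is needed.
West receives 9.

9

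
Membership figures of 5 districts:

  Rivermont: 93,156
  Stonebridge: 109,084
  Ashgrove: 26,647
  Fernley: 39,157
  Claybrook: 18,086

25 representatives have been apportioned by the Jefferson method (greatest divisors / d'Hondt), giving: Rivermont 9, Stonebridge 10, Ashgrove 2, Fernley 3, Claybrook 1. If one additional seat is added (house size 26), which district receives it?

Stonebridge

Priority for the next seat is population ÷ (current seats + 1).
Priorities: Rivermont 9315.600, Stonebridge 9916.727, Ashgrove 8882.333, Fernley 9789.250, Claybrook 9043.000.
Highest priority: Stonebridge.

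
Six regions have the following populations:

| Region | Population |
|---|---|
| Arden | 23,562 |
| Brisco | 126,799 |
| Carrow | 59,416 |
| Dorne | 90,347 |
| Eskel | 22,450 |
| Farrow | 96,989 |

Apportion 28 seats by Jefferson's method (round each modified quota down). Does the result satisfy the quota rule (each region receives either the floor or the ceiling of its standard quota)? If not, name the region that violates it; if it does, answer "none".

Standard quotas: Arden 1.572, Brisco 8.462, Carrow 3.965, Dorne 6.029, Eskel 1.498, Farrow 6.473.
Jefferson allocation: Arden 1, Brisco 9, Carrow 4, Dorne 6, Eskel 1, Farrow 7.
Every allocation lies between the lower and upper quota.

none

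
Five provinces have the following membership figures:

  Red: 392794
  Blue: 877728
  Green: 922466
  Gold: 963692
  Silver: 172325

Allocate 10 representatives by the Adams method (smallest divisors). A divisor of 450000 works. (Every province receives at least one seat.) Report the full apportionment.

Red: 1, Blue: 2, Green: 3, Gold: 3, Silver: 1

With modified divisor 450000: modified quotas Red 0.873, Blue 1.951, Green 2.050, Gold 2.142, Silver 0.383.
Rounding up: Red 1, Blue 2, Green 3, Gold 3, Silver 1 (total 10).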